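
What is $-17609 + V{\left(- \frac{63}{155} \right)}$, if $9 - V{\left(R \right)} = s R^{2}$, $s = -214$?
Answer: $- \frac{421990634}{24025} \approx -17565.0$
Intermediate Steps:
$V{\left(R \right)} = 9 + 214 R^{2}$ ($V{\left(R \right)} = 9 - - 214 R^{2} = 9 + 214 R^{2}$)
$-17609 + V{\left(- \frac{63}{155} \right)} = -17609 + \left(9 + 214 \left(- \frac{63}{155}\right)^{2}\right) = -17609 + \left(9 + 214 \cdot \frac{3969}{24025}\right) = -17609 + \left(9 + \frac{849366}{24025}\right) = -17609 + \frac{1065591}{24025} = - \frac{421990634}{24025}$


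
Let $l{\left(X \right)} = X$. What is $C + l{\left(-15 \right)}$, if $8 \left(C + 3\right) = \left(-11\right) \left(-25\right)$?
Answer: $\frac{131}{8} \approx 16.375$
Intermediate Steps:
$C = \frac{251}{8}$ ($C = -3 + \frac{\left(-11\right) \left(-25\right)}{8} = -3 + \frac{1}{8} \cdot 275 = -3 + \frac{275}{8} = \frac{251}{8} \approx 31.375$)
$C + l{\left(-15 \right)} = \frac{251}{8} - 15 = \frac{131}{8}$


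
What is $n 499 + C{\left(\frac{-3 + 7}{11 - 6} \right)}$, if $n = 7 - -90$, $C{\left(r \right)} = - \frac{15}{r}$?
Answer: $\frac{193537}{4} \approx 48384.0$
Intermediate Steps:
$n = 97$ ($n = 7 + 90 = 97$)
$n 499 + C{\left(\frac{-3 + 7}{11 - 6} \right)} = 97 \cdot 499 - \frac{15}{\left(-3 + 7\right) \frac{1}{11 - 6}} = 48403 - \frac{15}{4 \cdot \frac{1}{5}} = 48403 - \frac{15}{\frac{4}{5}} = 48403 - \frac{75}{4} = \frac{193537}{4}$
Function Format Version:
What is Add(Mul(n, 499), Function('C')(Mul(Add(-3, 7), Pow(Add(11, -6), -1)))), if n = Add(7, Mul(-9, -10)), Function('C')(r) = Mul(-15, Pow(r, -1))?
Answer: Rational(193537, 4) ≈ 48384.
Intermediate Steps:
n = 97 (n = Add(7, 90) = 97)
Add(Mul(n, 499), Function('C')(Mul(Add(-3, 7), Pow(Add(11, -6), -1)))) = Add(Mul(97, 499), Mul(-15, Pow(Mul(Add(-3, 7), Pow(Add(11, -6), -1)), -1))) = Add(48403, Mul(-15, Pow(Mul(4, Pow(5, -1)), -1))) = Add(48403, Mul(-15, Pow(Mul(4, Rational(1, 5)), -1))) = Add(48403, Mul(-15, Pow(Rational(4, 5), -1))) = Add(48403, Mul(-15, Rational(5, 4))) = Add(48403, Rational(-75, 4)) = Rational(193537, 4)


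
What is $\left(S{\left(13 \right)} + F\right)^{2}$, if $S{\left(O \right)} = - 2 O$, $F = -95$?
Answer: $14641$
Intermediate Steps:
$\left(S{\left(13 \right)} + F\right)^{2} = \left(\left(-2\right) 13 - 95\right)^{2} = \left(-26 - 95\right)^{2} = \left(-121\right)^{2} = 14641$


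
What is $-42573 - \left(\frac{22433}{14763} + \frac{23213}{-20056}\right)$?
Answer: $- \frac{12605407493873}{296086728} \approx -42573.0$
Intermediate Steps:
$-42573 - \left(\frac{22433}{14763} + \frac{23213}{-20056}\right) = -42573 - \left(22433 \cdot \frac{1}{14763} + 23213 \left(- \frac{1}{20056}\right)\right) = -42573 - \left(\frac{22433}{14763} - \frac{23213}{20056}\right) = -42573 - \frac{107222729}{296086728} = - \frac{12605407493873}{296086728}$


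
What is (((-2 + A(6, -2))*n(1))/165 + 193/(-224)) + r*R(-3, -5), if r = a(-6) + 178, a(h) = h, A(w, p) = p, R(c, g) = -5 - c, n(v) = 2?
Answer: -12747877/36960 ≈ -344.91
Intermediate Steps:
r = 172 (r = -6 + 178 = 172)
(((-2 + A(6, -2))*n(1))/165 + 193/(-224)) + r*R(-3, -5) = (((-2 - 2)*2)/165 + 193/(-224)) + 172*(-5 - 1*(-3)) = (-4*2*(1/165) + 193*(-1/224)) + 172*(-5 + 3) = (-8*1/165 - 193/224) + 172*(-2) = (-8/165 - 193/224) - 344 = -33637/36960 - 344 = -12747877/36960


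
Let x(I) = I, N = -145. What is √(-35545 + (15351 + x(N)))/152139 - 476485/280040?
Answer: -95297/56008 + 43*I*√11/152139 ≈ -1.7015 + 0.0009374*I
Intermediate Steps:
√(-35545 + (15351 + x(N)))/152139 - 476485/280040 = √(-35545 + (15351 - 145))/152139 - 476485/280040 = √(-35545 + 15206)*(1/152139) - 476485*1/280040 = √(-20339)*(1/152139) - 95297/56008 = (43*I*√11)*(1/152139) - 95297/56008 = 43*I*√11/152139 - 95297/56008 = -95297/56008 + 43*I*√11/152139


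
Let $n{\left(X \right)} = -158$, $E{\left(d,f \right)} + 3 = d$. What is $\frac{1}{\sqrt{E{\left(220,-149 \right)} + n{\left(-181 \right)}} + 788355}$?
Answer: $\frac{788355}{621503605966} - \frac{\sqrt{59}}{621503605966} \approx 1.2685 \cdot 10^{-6}$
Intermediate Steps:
$E{\left(d,f \right)} = -3 + d$
$\frac{1}{\sqrt{E{\left(220,-149 \right)} + n{\left(-181 \right)}} + 788355} = \frac{1}{\sqrt{\left(-3 + 220\right) - 158} + 788355} = \frac{1}{\sqrt{217 - 158} + 788355} = \frac{1}{\sqrt{59} + 788355} = \frac{1}{788355 + \sqrt{59}}$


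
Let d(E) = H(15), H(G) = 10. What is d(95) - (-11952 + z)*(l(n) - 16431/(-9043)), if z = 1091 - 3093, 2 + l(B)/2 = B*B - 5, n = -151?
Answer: 5752797739540/9043 ≈ 6.3616e+8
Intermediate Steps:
d(E) = 10
l(B) = -14 + 2*B² (l(B) = -4 + 2*(B*B - 5) = -4 + 2*(B² - 5) = -4 + 2*(-5 + B²) = -4 + (-10 + 2*B²) = -14 + 2*B²)
z = -2002
d(95) - (-11952 + z)*(l(n) - 16431/(-9043)) = 10 - (-11952 - 2002)*((-14 + 2*(-151)²) - 16431/(-9043)) = 10 - (-13954)*((-14 + 2*22801) - 16431*(-1/9043)) = 10 - (-13954)*((-14 + 45602) + 16431/9043) = 10 - (-13954)*(45588 + 16431/9043) = 10 - (-13954)*412268715/9043 = 10 - 1*(-5752797649110/9043) = 10 + 5752797649110/9043 = 5752797739540/9043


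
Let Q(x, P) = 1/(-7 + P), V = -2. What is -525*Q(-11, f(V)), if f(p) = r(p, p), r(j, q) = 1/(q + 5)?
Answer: 315/4 ≈ 78.750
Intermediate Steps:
r(j, q) = 1/(5 + q)
f(p) = 1/(5 + p)
-525*Q(-11, f(V)) = -525/(-7 + 1/(5 - 2)) = -525/(-7 + 1/3) = -525/(-20/3) = -525*(-3/20) = 315/4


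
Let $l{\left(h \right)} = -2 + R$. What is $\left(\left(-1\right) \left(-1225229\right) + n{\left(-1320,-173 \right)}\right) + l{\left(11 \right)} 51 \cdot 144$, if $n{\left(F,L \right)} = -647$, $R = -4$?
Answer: $1180518$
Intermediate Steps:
$l{\left(h \right)} = -6$ ($l{\left(h \right)} = -2 - 4 = -6$)
$\left(\left(-1\right) \left(-1225229\right) + n{\left(-1320,-173 \right)}\right) + l{\left(11 \right)} 51 \cdot 144 = \left(\left(-1\right) \left(-1225229\right) - 647\right) + \left(-6\right) 51 \cdot 144 = \left(1225229 - 647\right) - 44064 = 1224582 - 44064 = 1180518$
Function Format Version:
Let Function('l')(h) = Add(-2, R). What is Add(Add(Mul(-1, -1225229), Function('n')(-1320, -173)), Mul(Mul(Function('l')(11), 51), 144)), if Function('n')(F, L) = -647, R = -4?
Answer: 1180518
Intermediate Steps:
Function('l')(h) = -6 (Function('l')(h) = Add(-2, -4) = -6)
Add(Add(Mul(-1, -1225229), Function('n')(-1320, -173)), Mul(Mul(Function('l')(11), 51), 144)) = Add(Add(Mul(-1, -1225229), -647), Mul(Mul(-6, 51), 144)) = Add(Add(1225229, -647), Mul(-306, 144)) = Add(1224582, -44064) = 1180518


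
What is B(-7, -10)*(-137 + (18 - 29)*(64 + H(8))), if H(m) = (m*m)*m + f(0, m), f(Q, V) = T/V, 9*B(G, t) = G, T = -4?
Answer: 90545/18 ≈ 5030.3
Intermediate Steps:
B(G, t) = G/9
f(Q, V) = -4/V
H(m) = m³ - 4/m (H(m) = (m*m)*m - 4/m = m²*m - 4/m = m³ - 4/m)
B(-7, -10)*(-137 + (18 - 29)*(64 + H(8))) = ((⅑)*(-7))*(-137 + (18 - 29)*(64 + (-4 + 8⁴)/8)) = -7*(-137 - 11*(64 + (-4 + 4096)/8))/9 = -7*(-137 - 11*(64 + (⅛)*4092))/9 = -7*(-137 - 11*(64 + 1023/2))/9 = -7*(-137 - 11*1151/2)/9 = -7*(-137 - 12661/2)/9 = -7/9*(-12935/2) = 90545/18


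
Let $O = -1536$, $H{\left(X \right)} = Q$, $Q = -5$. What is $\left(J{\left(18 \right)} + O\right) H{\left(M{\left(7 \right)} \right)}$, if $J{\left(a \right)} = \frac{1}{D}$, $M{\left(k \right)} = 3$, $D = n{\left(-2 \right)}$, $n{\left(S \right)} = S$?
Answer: $\frac{15365}{2} \approx 7682.5$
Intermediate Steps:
$D = -2$
$H{\left(X \right)} = -5$
$J{\left(a \right)} = - \frac{1}{2}$ ($J{\left(a \right)} = \frac{1}{-2} = - \frac{1}{2}$)
$\left(J{\left(18 \right)} + O\right) H{\left(M{\left(7 \right)} \right)} = \left(- \frac{1}{2} - 1536\right) \left(-5\right) = \left(- \frac{3073}{2}\right) \left(-5\right) = \frac{15365}{2}$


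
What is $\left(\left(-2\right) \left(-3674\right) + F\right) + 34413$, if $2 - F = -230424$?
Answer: $272187$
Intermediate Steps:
$F = 230426$ ($F = 2 - -230424 = 2 + 230424 = 230426$)
$\left(\left(-2\right) \left(-3674\right) + F\right) + 34413 = \left(\left(-2\right) \left(-3674\right) + 230426\right) + 34413 = \left(7348 + 230426\right) + 34413 = 237774 + 34413 = 272187$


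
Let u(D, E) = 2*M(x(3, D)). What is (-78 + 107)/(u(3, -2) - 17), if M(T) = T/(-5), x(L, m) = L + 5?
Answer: -145/101 ≈ -1.4356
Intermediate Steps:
x(L, m) = 5 + L
M(T) = -T/5 (M(T) = T*(-1/5) = -T/5)
u(D, E) = -16/5 (u(D, E) = 2*(-(5 + 3)/5) = 2*(-1/5*8) = 2*(-8/5) = -16/5)
(-78 + 107)/(u(3, -2) - 17) = (-78 + 107)/(-16/5 - 17) = 29/(-101/5) = -5/101*29 = -145/101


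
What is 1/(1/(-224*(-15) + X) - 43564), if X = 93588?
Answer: -96948/4223442671 ≈ -2.2955e-5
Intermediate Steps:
1/(1/(-224*(-15) + X) - 43564) = 1/(1/(-224*(-15) + 93588) - 43564) = 1/(1/(-112*(-30) + 93588) - 43564) = 1/(1/(3360 + 93588) - 43564) = 1/(1/96948 - 43564) = 1/(-4223442671/96948) = -96948/4223442671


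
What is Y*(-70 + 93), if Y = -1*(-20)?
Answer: 460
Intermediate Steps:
Y = 20
Y*(-70 + 93) = 20*(-70 + 93) = 20*23 = 460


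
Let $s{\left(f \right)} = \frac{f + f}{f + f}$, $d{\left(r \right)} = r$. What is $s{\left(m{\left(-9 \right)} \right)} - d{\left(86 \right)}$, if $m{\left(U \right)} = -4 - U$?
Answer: $-85$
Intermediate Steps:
$s{\left(f \right)} = 1$ ($s{\left(f \right)} = \frac{2 f}{2 f} = 2 f \frac{1}{2 f} = 1$)
$s{\left(m{\left(-9 \right)} \right)} - d{\left(86 \right)} = 1 - 86 = -85$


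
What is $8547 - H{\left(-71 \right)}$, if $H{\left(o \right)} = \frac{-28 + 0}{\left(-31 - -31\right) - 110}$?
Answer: $\frac{470071}{55} \approx 8546.8$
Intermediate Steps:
$H{\left(o \right)} = \frac{14}{55}$ ($H{\left(o \right)} = - \frac{28}{\left(-31 + 31\right) - 110} = - \frac{28}{0 - 110} = - \frac{28}{-110} = \left(-28\right) \left(- \frac{1}{110}\right) = \frac{14}{55}$)
$8547 - H{\left(-71 \right)} = 8547 - \frac{14}{55} = \frac{470071}{55}$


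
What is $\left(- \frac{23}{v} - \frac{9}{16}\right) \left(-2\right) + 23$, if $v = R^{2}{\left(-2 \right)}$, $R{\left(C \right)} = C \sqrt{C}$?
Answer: $\frac{147}{8} \approx 18.375$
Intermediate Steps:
$R{\left(C \right)} = C^{\frac{3}{2}}$
$v = -8$ ($v = \left(\left(-2\right)^{\frac{3}{2}}\right)^{2} = \left(- 2 i \sqrt{2}\right)^{2} = -8$)
$\left(- \frac{23}{v} - \frac{9}{16}\right) \left(-2\right) + 23 = \left(- \frac{23}{-8} - \frac{9}{16}\right) \left(-2\right) + 23 = \left(\left(-23\right) \left(- \frac{1}{8}\right) - \frac{9}{16}\right) \left(-2\right) + 23 = \left(\frac{23}{8} - \frac{9}{16}\right) \left(-2\right) + 23 = \frac{37}{16} \left(-2\right) + 23 = - \frac{37}{8} + 23 = \frac{147}{8}$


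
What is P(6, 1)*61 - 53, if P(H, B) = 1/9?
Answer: -416/9 ≈ -46.222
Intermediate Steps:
P(H, B) = 1/9
P(6, 1)*61 - 53 = (1/9)*61 - 53 = 61/9 - 53 = -416/9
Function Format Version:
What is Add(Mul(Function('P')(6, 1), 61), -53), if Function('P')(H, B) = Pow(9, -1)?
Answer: Rational(-416, 9) ≈ -46.222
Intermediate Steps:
Function('P')(H, B) = Rational(1, 9)
Add(Mul(Function('P')(6, 1), 61), -53) = Add(Mul(Rational(1, 9), 61), -53) = Add(Rational(61, 9), -53) = Rational(-416, 9)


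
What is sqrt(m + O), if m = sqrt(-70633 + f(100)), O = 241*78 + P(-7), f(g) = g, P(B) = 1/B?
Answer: sqrt(921095 + 147*I*sqrt(7837))/7 ≈ 137.11 + 0.9685*I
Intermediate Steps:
O = 131585/7 (O = 241*78 + 1/(-7) = 18798 - 1/7 = 131585/7 ≈ 18798.)
m = 3*I*sqrt(7837) (m = sqrt(-70633 + 100) = sqrt(-70533) = 3*I*sqrt(7837) ≈ 265.58*I)
sqrt(m + O) = sqrt(3*I*sqrt(7837) + 131585/7) = sqrt(131585/7 + 3*I*sqrt(7837))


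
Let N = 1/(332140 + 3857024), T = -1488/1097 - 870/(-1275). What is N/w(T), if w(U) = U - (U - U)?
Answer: -93245/263305714056 ≈ -3.5413e-7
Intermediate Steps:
T = -62854/93245 (T = -1488*1/1097 - 870*(-1/1275) = -1488/1097 + 58/85 = -62854/93245 ≈ -0.67407)
w(U) = U (w(U) = U - 1*0 = U + 0 = U)
N = 1/4189164 ≈ 2.3871e-7
N/w(T) = 1/(4189164*(-62854/93245)) = (1/4189164)*(-93245/62854) = -93245/263305714056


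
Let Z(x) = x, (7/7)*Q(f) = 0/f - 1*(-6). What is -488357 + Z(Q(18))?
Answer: -488351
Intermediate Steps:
Q(f) = 6 (Q(f) = 0/f - 1*(-6) = 0 + 6 = 6)
-488357 + Z(Q(18)) = -488357 + 6 = -488351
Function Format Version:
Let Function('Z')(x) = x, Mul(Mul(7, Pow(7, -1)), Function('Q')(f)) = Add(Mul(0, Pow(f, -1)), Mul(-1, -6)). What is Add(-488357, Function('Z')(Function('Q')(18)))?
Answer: -488351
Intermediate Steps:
Function('Q')(f) = 6 (Function('Q')(f) = Add(Mul(0, Pow(f, -1)), Mul(-1, -6)) = Add(0, 6) = 6)
Add(-488357, Function('Z')(Function('Q')(18))) = Add(-488357, 6) = -488351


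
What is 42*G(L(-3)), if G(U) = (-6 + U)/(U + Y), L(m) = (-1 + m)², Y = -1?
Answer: 28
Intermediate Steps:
G(U) = (-6 + U)/(-1 + U) (G(U) = (-6 + U)/(U - 1) = (-6 + U)/(-1 + U))
42*G(L(-3)) = 42*((-6 + (-1 - 3)²)/(-1 + (-1 - 3)²)) = 42*((-6 + (-4)²)/(-1 + (-4)²)) = 42*((-6 + 16)/(-1 + 16)) = 42*(10/15) = 42*((1/15)*10) = 42*(⅔) = 28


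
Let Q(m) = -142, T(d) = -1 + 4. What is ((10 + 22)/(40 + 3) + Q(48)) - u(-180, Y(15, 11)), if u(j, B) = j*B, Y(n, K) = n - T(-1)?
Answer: 86806/43 ≈ 2018.7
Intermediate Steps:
T(d) = 3
Y(n, K) = -3 + n (Y(n, K) = n - 1*3 = n - 3 = -3 + n)
u(j, B) = B*j
((10 + 22)/(40 + 3) + Q(48)) - u(-180, Y(15, 11)) = ((10 + 22)/(40 + 3) - 142) - (-3 + 15)*(-180) = (32/43 - 142) - 12*(-180) = ((1/43)*32 - 142) - 1*(-2160) = (32/43 - 142) + 2160 = -6074/43 + 2160 = 86806/43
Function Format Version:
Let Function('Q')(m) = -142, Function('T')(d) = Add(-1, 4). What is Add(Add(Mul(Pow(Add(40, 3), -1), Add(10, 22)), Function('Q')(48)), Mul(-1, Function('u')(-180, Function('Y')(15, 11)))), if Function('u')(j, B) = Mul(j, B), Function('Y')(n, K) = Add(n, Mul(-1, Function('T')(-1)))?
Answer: Rational(86806, 43) ≈ 2018.7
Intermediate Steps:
Function('T')(d) = 3
Function('Y')(n, K) = Add(-3, n) (Function('Y')(n, K) = Add(n, Mul(-1, 3)) = Add(n, -3) = Add(-3, n))
Function('u')(j, B) = Mul(B, j)
Add(Add(Mul(Pow(Add(40, 3), -1), Add(10, 22)), Function('Q')(48)), Mul(-1, Function('u')(-180, Function('Y')(15, 11)))) = Add(Add(Mul(Pow(Add(40, 3), -1), Add(10, 22)), -142), Mul(-1, Mul(Add(-3, 15), -180))) = Add(Add(Mul(Pow(43, -1), 32), -142), Mul(-1, Mul(12, -180))) = Add(Add(Mul(Rational(1, 43), 32), -142), Mul(-1, -2160)) = Add(Add(Rational(32, 43), -142), 2160) = Add(Rational(-6074, 43), 2160) = Rational(86806, 43)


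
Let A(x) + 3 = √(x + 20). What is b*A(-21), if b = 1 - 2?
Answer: 3 - I ≈ 3.0 - 1.0*I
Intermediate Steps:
b = -1
A(x) = -3 + √(20 + x) (A(x) = -3 + √(x + 20) = -3 + √(20 + x))
b*A(-21) = -(-3 + √(20 - 21)) = -(-3 + √(-1)) = -(-3 + I) = 3 - I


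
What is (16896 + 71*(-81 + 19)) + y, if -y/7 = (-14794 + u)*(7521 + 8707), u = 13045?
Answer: 198691898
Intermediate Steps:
y = 198679404 (y = -7*(-14794 + 13045)*(7521 + 8707) = -(-12243)*16228 = -7*(-28382772) = 198679404)
(16896 + 71*(-81 + 19)) + y = (16896 + 71*(-81 + 19)) + 198679404 = (16896 + 71*(-62)) + 198679404 = (16896 - 4402) + 198679404 = 12494 + 198679404 = 198691898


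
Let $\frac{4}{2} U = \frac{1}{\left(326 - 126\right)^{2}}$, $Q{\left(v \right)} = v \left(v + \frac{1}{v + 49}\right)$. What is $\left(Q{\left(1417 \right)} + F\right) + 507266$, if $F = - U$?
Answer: $\frac{147488745879267}{58640000} \approx 2.5152 \cdot 10^{6}$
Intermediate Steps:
$Q{\left(v \right)} = v \left(v + \frac{1}{49 + v}\right)$
$U = \frac{1}{80000}$ ($U = \frac{1}{2 \left(326 - 126\right)^{2}} = \frac{1}{2 \cdot 200^{2}} = \frac{1}{2 \cdot 40000} = \frac{1}{2} \cdot \frac{1}{40000} = \frac{1}{80000} \approx 1.25 \cdot 10^{-5}$)
$F = - \frac{1}{80000}$ ($F = \left(-1\right) \frac{1}{80000} = - \frac{1}{80000} \approx -1.25 \cdot 10^{-5}$)
$\left(Q{\left(1417 \right)} + F\right) + 507266 = \left(\frac{1417 \left(1 + 1417^{2} + 49 \cdot 1417\right)}{49 + 1417} - \frac{1}{80000}\right) + 507266 = \left(\frac{1417 \left(1 + 2007889 + 69433\right)}{1466} - \frac{1}{80000}\right) + 507266 = \left(1417 \cdot \frac{1}{1466} \cdot 2077323 - \frac{1}{80000}\right) + 507266 = \left(\frac{2943566691}{1466} - \frac{1}{80000}\right) + 507266 = \frac{117742667639267}{58640000} + 507266 = \frac{147488745879267}{58640000}$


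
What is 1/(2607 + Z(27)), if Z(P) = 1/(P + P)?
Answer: 54/140779 ≈ 0.00038358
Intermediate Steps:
Z(P) = 1/(2*P)
1/(2607 + Z(27)) = 1/(2607 + (1/2)/27) = 1/(2607 + (1/2)*(1/27)) = 1/(2607 + 1/54) = 1/(140779/54) = 54/140779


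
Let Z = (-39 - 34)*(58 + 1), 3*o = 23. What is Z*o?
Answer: -99061/3 ≈ -33020.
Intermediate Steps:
o = 23/3 (o = (⅓)*23 = 23/3 ≈ 7.6667)
Z = -4307 (Z = -73*59 = -4307)
Z*o = -4307*23/3 = -99061/3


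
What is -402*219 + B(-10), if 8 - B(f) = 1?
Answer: -88031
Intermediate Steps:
B(f) = 7 (B(f) = 8 - 1*1 = 8 - 1 = 7)
-402*219 + B(-10) = -402*219 + 7 = -88038 + 7 = -88031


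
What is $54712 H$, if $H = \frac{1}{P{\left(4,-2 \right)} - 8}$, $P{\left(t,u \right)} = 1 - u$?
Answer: $- \frac{54712}{5} \approx -10942.0$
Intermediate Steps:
$H = - \frac{1}{5}$ ($H = \frac{1}{\left(1 - -2\right) - 8} = \frac{1}{\left(1 + 2\right) - 8} = \frac{1}{3 - 8} = \frac{1}{-5} = - \frac{1}{5} \approx -0.2$)
$54712 H = 54712 \left(- \frac{1}{5}\right) = - \frac{54712}{5}$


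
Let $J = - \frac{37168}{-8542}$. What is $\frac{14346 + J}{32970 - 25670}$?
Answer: $\frac{1225807}{623566} \approx 1.9658$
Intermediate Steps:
$J = \frac{18584}{4271}$ ($J = \left(-37168\right) \left(- \frac{1}{8542}\right) = \frac{18584}{4271} \approx 4.3512$)
$\frac{14346 + J}{32970 - 25670} = \frac{14346 + \frac{18584}{4271}}{32970 - 25670} = \frac{61290350}{4271 \cdot 7300} = \frac{61290350}{4271} \cdot \frac{1}{7300} = \frac{1225807}{623566}$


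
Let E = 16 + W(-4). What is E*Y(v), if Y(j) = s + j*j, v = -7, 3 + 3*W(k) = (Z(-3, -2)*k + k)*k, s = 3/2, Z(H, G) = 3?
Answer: 11009/6 ≈ 1834.8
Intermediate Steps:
s = 3/2 (s = 3*(½) = 3/2 ≈ 1.5000)
W(k) = -1 + 4*k²/3 (W(k) = -1 + ((3*k + k)*k)/3 = -1 + ((4*k)*k)/3 = -1 + (4*k²)/3 = -1 + 4*k²/3)
Y(j) = 3/2 + j² (Y(j) = 3/2 + j*j = 3/2 + j²)
E = 109/3 (E = 16 + (-1 + (4/3)*(-4)²) = 16 + (-1 + (4/3)*16) = 16 + (-1 + 64/3) = 16 + 61/3 = 109/3 ≈ 36.333)
E*Y(v) = 109*(3/2 + (-7)²)/3 = 109*(3/2 + 49)/3 = (109/3)*(101/2) = 11009/6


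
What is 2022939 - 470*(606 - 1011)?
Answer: 2213289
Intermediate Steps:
2022939 - 470*(606 - 1011) = 2022939 - 470*(-405) = 2022939 - 1*(-190350) = 2022939 + 190350 = 2213289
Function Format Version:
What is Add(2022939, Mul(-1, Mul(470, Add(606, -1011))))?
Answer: 2213289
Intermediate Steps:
Add(2022939, Mul(-1, Mul(470, Add(606, -1011)))) = Add(2022939, Mul(-1, Mul(470, -405))) = Add(2022939, Mul(-1, -190350)) = Add(2022939, 190350) = 2213289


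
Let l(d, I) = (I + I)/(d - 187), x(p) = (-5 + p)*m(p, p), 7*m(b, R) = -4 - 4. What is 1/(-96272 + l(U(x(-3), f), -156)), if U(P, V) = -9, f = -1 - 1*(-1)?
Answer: -49/4717250 ≈ -1.0387e-5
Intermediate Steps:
m(b, R) = -8/7 (m(b, R) = (-4 - 4)/7 = (⅐)*(-8) = -8/7)
f = 0 (f = -1 + 1 = 0)
x(p) = 40/7 - 8*p/7 (x(p) = (-5 + p)*(-8/7) = 40/7 - 8*p/7)
l(d, I) = 2*I/(-187 + d) (l(d, I) = (2*I)/(-187 + d) = 2*I/(-187 + d))
1/(-96272 + l(U(x(-3), f), -156)) = 1/(-96272 + 2*(-156)/(-187 - 9)) = 1/(-96272 + 2*(-156)/(-196)) = 1/(-96272 + 2*(-156)*(-1/196)) = 1/(-96272 + 78/49) = 1/(-4717250/49) = -49/4717250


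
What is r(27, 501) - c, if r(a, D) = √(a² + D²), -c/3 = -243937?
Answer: -731811 + 3*√27970 ≈ -7.3131e+5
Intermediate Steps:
c = 731811 (c = -3*(-243937) = 731811)
r(a, D) = √(D² + a²)
r(27, 501) - c = √(501² + 27²) - 1*731811 = √(251001 + 729) - 731811 = √251730 - 731811 = 3*√27970 - 731811 = -731811 + 3*√27970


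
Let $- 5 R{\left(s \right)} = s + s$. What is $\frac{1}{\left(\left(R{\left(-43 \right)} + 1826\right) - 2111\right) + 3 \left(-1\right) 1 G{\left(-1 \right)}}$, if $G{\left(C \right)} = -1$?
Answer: $- \frac{5}{1324} \approx -0.0037764$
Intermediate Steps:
$R{\left(s \right)} = - \frac{2 s}{5}$ ($R{\left(s \right)} = - \frac{s + s}{5} = - \frac{2 s}{5}$)
$\frac{1}{\left(\left(R{\left(-43 \right)} + 1826\right) - 2111\right) + 3 \left(-1\right) 1 G{\left(-1 \right)}} = \frac{1}{\left(\left(\left(- \frac{2}{5}\right) \left(-43\right) + 1826\right) - 2111\right) + 3 \left(-1\right) 1 \left(-1\right)} = \frac{1}{\left(\left(\frac{86}{5} + 1826\right) - 2111\right) + \left(-3\right) 1 \left(-1\right)} = \frac{1}{\left(\frac{9216}{5} - 2111\right) - -3} = \frac{1}{- \frac{1339}{5} + 3} = \frac{1}{- \frac{1324}{5}} = - \frac{5}{1324}$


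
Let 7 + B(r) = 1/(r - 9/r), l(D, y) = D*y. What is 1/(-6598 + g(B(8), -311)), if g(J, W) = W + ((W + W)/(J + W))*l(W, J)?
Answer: -8741/23927752 ≈ -0.00036531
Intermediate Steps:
B(r) = -7 + 1/(r - 9/r)
g(J, W) = W + 2*J*W**2/(J + W) (g(J, W) = W + ((W + W)/(J + W))*(W*J) = W + ((2*W)/(J + W))*(J*W) = W + (2*W/(J + W))*(J*W) = W + 2*J*W**2/(J + W))
1/(-6598 + g(B(8), -311)) = 1/(-6598 - 311*((63 + 8 - 7*8**2)/(-9 + 8**2) - 311 + 2*((63 + 8 - 7*8**2)/(-9 + 8**2))*(-311))/((63 + 8 - 7*8**2)/(-9 + 8**2) - 311)) = 1/(-6598 - 311*((63 + 8 - 7*64)/(-9 + 64) - 311 + 2*((63 + 8 - 7*64)/(-9 + 64))*(-311))/((63 + 8 - 7*64)/(-9 + 64) - 311)) = 1/(-6598 - 311*((63 + 8 - 448)/55 - 311 + 2*((63 + 8 - 448)/55)*(-311))/((63 + 8 - 448)/55 - 311)) = 1/(-6598 - 311*((1/55)*(-377) - 311 + 2*((1/55)*(-377))*(-311))/((1/55)*(-377) - 311)) = 1/(-6598 - 311*(-377/55 - 311 + 2*(-377/55)*(-311))/(-377/55 - 311)) = 1/(-6598 - 311*(-377/55 - 311 + 234494/55)/(-17482/55)) = 1/(-6598 - 311*(-55/17482)*217012/55) = 1/(-6598 + 33745366/8741) = 1/(-23927752/8741) = -8741/23927752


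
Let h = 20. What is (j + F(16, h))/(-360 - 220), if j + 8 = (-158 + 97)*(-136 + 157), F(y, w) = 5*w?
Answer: 41/20 ≈ 2.0500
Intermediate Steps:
j = -1289 (j = -8 + (-158 + 97)*(-136 + 157) = -8 - 61*21 = -8 - 1281 = -1289)
(j + F(16, h))/(-360 - 220) = (-1289 + 5*20)/(-360 - 220) = (-1289 + 100)/(-580) = -1189*(-1/580) = 41/20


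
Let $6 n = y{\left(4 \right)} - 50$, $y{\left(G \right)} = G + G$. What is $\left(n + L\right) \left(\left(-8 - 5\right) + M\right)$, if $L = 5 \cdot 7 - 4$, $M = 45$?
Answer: $768$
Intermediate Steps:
$y{\left(G \right)} = 2 G$
$L = 31$ ($L = 35 - 4 = 31$)
$n = -7$ ($n = \frac{2 \cdot 4 - 50}{6} = \frac{8 - 50}{6} = \frac{1}{6} \left(-42\right) = -7$)
$\left(n + L\right) \left(\left(-8 - 5\right) + M\right) = \left(-7 + 31\right) \left(\left(-8 - 5\right) + 45\right) = 24 \left(-13 + 45\right) = 24 \cdot 32 = 768$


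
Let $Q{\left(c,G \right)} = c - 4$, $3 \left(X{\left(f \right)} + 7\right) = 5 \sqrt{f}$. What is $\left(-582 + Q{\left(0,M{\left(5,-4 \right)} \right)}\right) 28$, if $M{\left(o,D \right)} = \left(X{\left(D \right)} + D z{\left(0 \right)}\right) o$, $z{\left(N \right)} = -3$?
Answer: $-16408$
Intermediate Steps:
$X{\left(f \right)} = -7 + \frac{5 \sqrt{f}}{3}$
$M{\left(o,D \right)} = o \left(-7 - 3 D + \frac{5 \sqrt{D}}{3}\right)$ ($M{\left(o,D \right)} = \left(\left(-7 + \frac{5 \sqrt{D}}{3}\right) + D \left(-3\right)\right) o = \left(\left(-7 + \frac{5 \sqrt{D}}{3}\right) - 3 D\right) o = \left(-7 - 3 D + \frac{5 \sqrt{D}}{3}\right) o = o \left(-7 - 3 D + \frac{5 \sqrt{D}}{3}\right)$)
$Q{\left(c,G \right)} = -4 + c$ ($Q{\left(c,G \right)} = c - 4 = -4 + c$)
$\left(-582 + Q{\left(0,M{\left(5,-4 \right)} \right)}\right) 28 = \left(-582 + \left(-4 + 0\right)\right) 28 = \left(-582 - 4\right) 28 = \left(-586\right) 28 = -16408$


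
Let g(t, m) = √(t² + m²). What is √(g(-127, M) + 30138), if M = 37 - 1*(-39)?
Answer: √(30138 + √21905) ≈ 174.03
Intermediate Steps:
M = 76 (M = 37 + 39 = 76)
g(t, m) = √(m² + t²)
√(g(-127, M) + 30138) = √(√(76² + (-127)²) + 30138) = √(√(5776 + 16129) + 30138) = √(√21905 + 30138) = √(30138 + √21905)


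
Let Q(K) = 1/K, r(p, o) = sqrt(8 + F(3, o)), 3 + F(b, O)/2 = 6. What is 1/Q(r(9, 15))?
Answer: sqrt(14) ≈ 3.7417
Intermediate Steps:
F(b, O) = 6 (F(b, O) = -6 + 2*6 = -6 + 12 = 6)
r(p, o) = sqrt(14) (r(p, o) = sqrt(8 + 6) = sqrt(14))
1/Q(r(9, 15)) = 1/(1/(sqrt(14))) = 1/(sqrt(14)/14) = sqrt(14)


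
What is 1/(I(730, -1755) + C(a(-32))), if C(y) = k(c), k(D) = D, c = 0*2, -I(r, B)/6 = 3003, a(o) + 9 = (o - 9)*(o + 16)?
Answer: -1/18018 ≈ -5.5500e-5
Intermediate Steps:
a(o) = -9 + (-9 + o)*(16 + o) (a(o) = -9 + (o - 9)*(o + 16) = -9 + (-9 + o)*(16 + o))
I(r, B) = -18018 (I(r, B) = -6*3003 = -18018)
c = 0
C(y) = 0
1/(I(730, -1755) + C(a(-32))) = 1/(-18018 + 0) = 1/(-18018) = -1/18018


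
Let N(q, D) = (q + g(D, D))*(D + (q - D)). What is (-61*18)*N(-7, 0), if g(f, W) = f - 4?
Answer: -84546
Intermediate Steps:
g(f, W) = -4 + f
N(q, D) = q*(-4 + D + q) (N(q, D) = (q + (-4 + D))*(D + (q - D)) = (-4 + D + q)*q = q*(-4 + D + q))
(-61*18)*N(-7, 0) = (-61*18)*(-7*(-4 + 0 - 7)) = -(-7686)*(-11) = -1098*77 = -84546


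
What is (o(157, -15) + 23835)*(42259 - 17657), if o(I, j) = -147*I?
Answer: 18599112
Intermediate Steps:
(o(157, -15) + 23835)*(42259 - 17657) = (-147*157 + 23835)*(42259 - 17657) = (-23079 + 23835)*24602 = 756*24602 = 18599112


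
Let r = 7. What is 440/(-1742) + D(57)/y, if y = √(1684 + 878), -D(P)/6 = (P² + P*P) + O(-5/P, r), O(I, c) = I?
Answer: -220/871 - 370381*√2562/24339 ≈ -770.51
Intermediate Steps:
D(P) = -12*P² + 30/P (D(P) = -6*((P² + P*P) - 5/P) = -6*((P² + P²) - 5/P) = -6*(2*P² - 5/P) = -6*(-5/P + 2*P²) = -12*P² + 30/P)
y = √2562 ≈ 50.616
440/(-1742) + D(57)/y = 440/(-1742) + (6*(5 - 2*57³)/57)/(√2562) = 440*(-1/1742) + (6*(1/57)*(5 - 2*185193))*(√2562/2562) = -220/871 + (6*(1/57)*(5 - 370386))*(√2562/2562) = -220/871 + (6*(1/57)*(-370381))*(√2562/2562) = -220/871 - 370381*√2562/24339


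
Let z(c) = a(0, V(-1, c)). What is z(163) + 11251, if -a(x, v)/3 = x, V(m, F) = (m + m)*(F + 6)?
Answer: 11251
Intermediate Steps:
V(m, F) = 2*m*(6 + F) (V(m, F) = (2*m)*(6 + F) = 2*m*(6 + F))
a(x, v) = -3*x
z(c) = 0 (z(c) = -3*0 = 0)
z(163) + 11251 = 0 + 11251 = 11251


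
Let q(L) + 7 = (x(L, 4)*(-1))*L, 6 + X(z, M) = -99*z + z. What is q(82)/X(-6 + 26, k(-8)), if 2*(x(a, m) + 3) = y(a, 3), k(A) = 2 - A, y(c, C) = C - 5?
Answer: -321/1966 ≈ -0.16328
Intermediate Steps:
y(c, C) = -5 + C
x(a, m) = -4 (x(a, m) = -3 + (-5 + 3)/2 = -3 + (½)*(-2) = -3 - 1 = -4)
X(z, M) = -6 - 98*z (X(z, M) = -6 + (-99*z + z) = -6 - 98*z)
q(L) = -7 + 4*L (q(L) = -7 + (-4*(-1))*L = -7 + 4*L)
q(82)/X(-6 + 26, k(-8)) = (-7 + 4*82)/(-6 - 98*(-6 + 26)) = (-7 + 328)/(-6 - 98*20) = 321/(-6 - 1960) = 321/(-1966) = 321*(-1/1966) = -321/1966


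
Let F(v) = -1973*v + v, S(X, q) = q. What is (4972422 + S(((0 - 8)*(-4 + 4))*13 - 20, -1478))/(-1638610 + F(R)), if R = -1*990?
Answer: 2485472/156835 ≈ 15.848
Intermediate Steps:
R = -990
F(v) = -1972*v
(4972422 + S(((0 - 8)*(-4 + 4))*13 - 20, -1478))/(-1638610 + F(R)) = (4972422 - 1478)/(-1638610 - 1972*(-990)) = 4970944/(-1638610 + 1952280) = 4970944/313670 = 4970944*(1/313670) = 2485472/156835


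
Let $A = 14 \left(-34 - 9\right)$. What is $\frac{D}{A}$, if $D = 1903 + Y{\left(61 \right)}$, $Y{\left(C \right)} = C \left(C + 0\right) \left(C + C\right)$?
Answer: $- \frac{455865}{602} \approx -757.25$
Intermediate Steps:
$Y{\left(C \right)} = 2 C^{3}$ ($Y{\left(C \right)} = C C 2 C = C 2 C^{2} = 2 C^{3}$)
$A = -602$ ($A = 14 \left(-43\right) = -602$)
$D = 455865$ ($D = 1903 + 2 \cdot 61^{3} = 1903 + 2 \cdot 226981 = 1903 + 453962 = 455865$)
$\frac{D}{A} = \frac{455865}{-602} = 455865 \left(- \frac{1}{602}\right) = - \frac{455865}{602}$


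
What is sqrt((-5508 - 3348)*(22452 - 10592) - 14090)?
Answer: 25*I*sqrt(168074) ≈ 10249.0*I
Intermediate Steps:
sqrt((-5508 - 3348)*(22452 - 10592) - 14090) = sqrt(-8856*11860 - 14090) = sqrt(-105032160 - 14090) = sqrt(-105046250) = 25*I*sqrt(168074)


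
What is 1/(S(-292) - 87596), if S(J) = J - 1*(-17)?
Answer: -1/87871 ≈ -1.1380e-5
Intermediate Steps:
S(J) = 17 + J (S(J) = J + 17 = 17 + J)
1/(S(-292) - 87596) = 1/((17 - 292) - 87596) = 1/(-275 - 87596) = 1/(-87871) = -1/87871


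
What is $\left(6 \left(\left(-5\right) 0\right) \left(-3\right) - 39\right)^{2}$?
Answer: $1521$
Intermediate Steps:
$\left(6 \left(\left(-5\right) 0\right) \left(-3\right) - 39\right)^{2} = \left(6 \cdot 0 \left(-3\right) - 39\right)^{2} = \left(0 \left(-3\right) - 39\right)^{2} = \left(0 - 39\right)^{2} = \left(-39\right)^{2} = 1521$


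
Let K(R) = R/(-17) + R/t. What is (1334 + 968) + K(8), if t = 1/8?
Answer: 40214/17 ≈ 2365.5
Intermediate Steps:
t = 1/8 ≈ 0.12500
K(R) = 135*R/17 (K(R) = R/(-17) + R/(1/8) = R*(-1/17) + R*8 = -R/17 + 8*R = 135*R/17)
(1334 + 968) + K(8) = (1334 + 968) + (135/17)*8 = 2302 + 1080/17 = 40214/17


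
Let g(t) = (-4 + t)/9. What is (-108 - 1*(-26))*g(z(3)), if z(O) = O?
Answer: 82/9 ≈ 9.1111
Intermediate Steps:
g(t) = -4/9 + t/9 (g(t) = (-4 + t)*(⅑) = -4/9 + t/9)
(-108 - 1*(-26))*g(z(3)) = (-108 - 1*(-26))*(-4/9 + (⅑)*3) = (-108 + 26)*(-4/9 + ⅓) = -82*(-⅑) = 82/9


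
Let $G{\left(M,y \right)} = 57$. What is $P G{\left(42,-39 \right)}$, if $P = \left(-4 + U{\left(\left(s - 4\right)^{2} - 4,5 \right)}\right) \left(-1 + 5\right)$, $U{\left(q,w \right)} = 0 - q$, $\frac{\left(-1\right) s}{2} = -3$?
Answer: $-912$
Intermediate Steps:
$s = 6$ ($s = \left(-2\right) \left(-3\right) = 6$)
$U{\left(q,w \right)} = - q$
$P = -16$ ($P = \left(-4 - \left(\left(6 - 4\right)^{2} - 4\right)\right) \left(-1 + 5\right) = \left(-4 - \left(2^{2} - 4\right)\right) 4 = \left(-4 - \left(4 - 4\right)\right) 4 = \left(-4 - 0\right) 4 = \left(-4 + 0\right) 4 = \left(-4\right) 4 = -16$)
$P G{\left(42,-39 \right)} = \left(-16\right) 57 = -912$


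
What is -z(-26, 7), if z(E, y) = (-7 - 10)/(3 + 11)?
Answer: 17/14 ≈ 1.2143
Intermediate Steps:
z(E, y) = -17/14
-z(-26, 7) = -1*(-17/14) = 17/14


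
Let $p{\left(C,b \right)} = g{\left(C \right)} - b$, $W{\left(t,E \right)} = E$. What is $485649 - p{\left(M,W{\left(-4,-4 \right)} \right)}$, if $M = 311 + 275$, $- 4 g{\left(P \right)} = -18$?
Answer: $\frac{971281}{2} \approx 4.8564 \cdot 10^{5}$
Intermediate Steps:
$g{\left(P \right)} = \frac{9}{2}$ ($g{\left(P \right)} = \left(- \frac{1}{4}\right) \left(-18\right) = \frac{9}{2}$)
$M = 586$
$p{\left(C,b \right)} = \frac{9}{2} - b$
$485649 - p{\left(M,W{\left(-4,-4 \right)} \right)} = 485649 - \left(\frac{9}{2} - -4\right) = 485649 - \left(\frac{9}{2} + 4\right) = 485649 - \frac{17}{2} = \frac{971281}{2}$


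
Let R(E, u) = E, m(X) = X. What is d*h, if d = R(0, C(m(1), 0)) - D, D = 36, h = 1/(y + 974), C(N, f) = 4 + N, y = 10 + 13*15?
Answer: -4/131 ≈ -0.030534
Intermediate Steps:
y = 205 (y = 10 + 195 = 205)
h = 1/1179 (h = 1/(205 + 974) = 1/1179 ≈ 0.00084818)
d = -36 (d = 0 - 1*36 = 0 - 36 = -36)
d*h = -36*1/1179 = -4/131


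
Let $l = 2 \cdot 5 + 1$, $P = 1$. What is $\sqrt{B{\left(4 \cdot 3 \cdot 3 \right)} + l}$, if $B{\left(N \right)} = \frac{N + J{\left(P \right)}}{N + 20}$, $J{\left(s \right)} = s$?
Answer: $\frac{\sqrt{9142}}{28} \approx 3.4148$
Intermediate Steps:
$l = 11$ ($l = 10 + 1 = 11$)
$B{\left(N \right)} = \frac{1 + N}{20 + N}$ ($B{\left(N \right)} = \frac{N + 1}{N + 20} = \frac{1 + N}{20 + N}$)
$\sqrt{B{\left(4 \cdot 3 \cdot 3 \right)} + l} = \sqrt{\frac{1 + 4 \cdot 3 \cdot 3}{20 + 4 \cdot 3 \cdot 3} + 11} = \sqrt{\frac{1 + 12 \cdot 3}{20 + 12 \cdot 3} + 11} = \sqrt{\frac{1 + 36}{20 + 36} + 11} = \sqrt{\frac{1}{56} \cdot 37 + 11} = \sqrt{\frac{37}{56} + 11} = \sqrt{\frac{653}{56}} = \frac{\sqrt{9142}}{28}$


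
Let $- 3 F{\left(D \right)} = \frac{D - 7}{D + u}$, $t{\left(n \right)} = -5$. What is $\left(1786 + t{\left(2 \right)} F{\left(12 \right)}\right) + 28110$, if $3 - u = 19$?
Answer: $\frac{358727}{12} \approx 29894.0$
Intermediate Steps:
$u = -16$ ($u = 3 - 19 = -16$)
$F{\left(D \right)} = - \frac{-7 + D}{3 \left(-16 + D\right)}$ ($F{\left(D \right)} = - \frac{\left(D - 7\right) \frac{1}{D - 16}}{3} = - \frac{\left(-7 + D\right) \frac{1}{-16 + D}}{3} = - \frac{\frac{1}{-16 + D} \left(-7 + D\right)}{3} = - \frac{-7 + D}{3 \left(-16 + D\right)}$)
$\left(1786 + t{\left(2 \right)} F{\left(12 \right)}\right) + 28110 = \left(1786 - 5 \frac{7 - 12}{3 \left(-16 + 12\right)}\right) + 28110 = \left(1786 - 5 \frac{7 - 12}{3 \left(-4\right)}\right) + 28110 = \left(1786 - 5 \cdot \frac{1}{3} \left(- \frac{1}{4}\right) \left(-5\right)\right) + 28110 = \left(1786 - \frac{25}{12}\right) + 28110 = \frac{21407}{12} + 28110 = \frac{358727}{12}$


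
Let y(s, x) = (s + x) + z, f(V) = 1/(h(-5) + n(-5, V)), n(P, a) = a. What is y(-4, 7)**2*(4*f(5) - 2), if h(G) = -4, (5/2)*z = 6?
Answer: 1458/25 ≈ 58.320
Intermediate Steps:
z = 12/5 (z = (2/5)*6 = 12/5 ≈ 2.4000)
f(V) = 1/(-4 + V)
y(s, x) = 12/5 + s + x (y(s, x) = (s + x) + 12/5 = 12/5 + s + x)
y(-4, 7)**2*(4*f(5) - 2) = (12/5 - 4 + 7)**2*(4/(-4 + 5) - 2) = (27/5)**2*(4/1 - 2) = 729*(4*1 - 2)/25 = 729*(4 - 2)/25 = (729/25)*2 = 1458/25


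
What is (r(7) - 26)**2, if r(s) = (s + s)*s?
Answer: 5184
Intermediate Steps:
r(s) = 2*s**2 (r(s) = (2*s)*s = 2*s**2)
(r(7) - 26)**2 = (2*7**2 - 26)**2 = (2*49 - 26)**2 = (98 - 26)**2 = 72**2 = 5184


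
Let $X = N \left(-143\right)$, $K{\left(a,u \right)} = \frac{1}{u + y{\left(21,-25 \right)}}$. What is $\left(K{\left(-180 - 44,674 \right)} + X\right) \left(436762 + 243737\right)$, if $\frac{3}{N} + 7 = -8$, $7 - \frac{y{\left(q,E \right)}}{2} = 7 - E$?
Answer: $\frac{20241896421}{1040} \approx 1.9463 \cdot 10^{7}$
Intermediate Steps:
$y{\left(q,E \right)} = 2 E$ ($y{\left(q,E \right)} = 14 - 2 \left(7 - E\right) = 14 + \left(-14 + 2 E\right) = 2 E$)
$N = - \frac{1}{5}$ ($N = \frac{3}{-7 - 8} = \frac{3}{-15} = 3 \left(- \frac{1}{15}\right) = - \frac{1}{5} \approx -0.2$)
$K{\left(a,u \right)} = \frac{1}{-50 + u}$ ($K{\left(a,u \right)} = \frac{1}{u + 2 \left(-25\right)} = \frac{1}{u - 50} = \frac{1}{-50 + u}$)
$X = \frac{143}{5}$ ($X = \left(- \frac{1}{5}\right) \left(-143\right) = \frac{143}{5} \approx 28.6$)
$\left(K{\left(-180 - 44,674 \right)} + X\right) \left(436762 + 243737\right) = \left(\frac{1}{-50 + 674} + \frac{143}{5}\right) \left(436762 + 243737\right) = \left(\frac{1}{624} + \frac{143}{5}\right) 680499 = \frac{89237}{3120} \cdot 680499 = \frac{20241896421}{1040}$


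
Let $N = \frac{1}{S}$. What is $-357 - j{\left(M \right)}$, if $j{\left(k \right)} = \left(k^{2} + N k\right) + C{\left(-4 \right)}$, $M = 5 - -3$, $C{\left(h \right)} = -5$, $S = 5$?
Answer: $- \frac{2088}{5} \approx -417.6$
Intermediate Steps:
$M = 8$ ($M = 5 + 3 = 8$)
$N = \frac{1}{5} \approx 0.2$
$j{\left(k \right)} = -5 + k^{2} + \frac{k}{5}$ ($j{\left(k \right)} = \left(k^{2} + \frac{k}{5}\right) - 5 = -5 + k^{2} + \frac{k}{5}$)
$-357 - j{\left(M \right)} = -357 - \left(-5 + 8^{2} + \frac{1}{5} \cdot 8\right) = -357 - \left(-5 + 64 + \frac{8}{5}\right) = -357 - \frac{303}{5} = - \frac{2088}{5}$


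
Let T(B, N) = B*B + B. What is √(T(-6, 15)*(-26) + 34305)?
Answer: 15*√149 ≈ 183.10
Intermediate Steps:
T(B, N) = B + B² (T(B, N) = B² + B = B + B²)
√(T(-6, 15)*(-26) + 34305) = √(-6*(1 - 6)*(-26) + 34305) = √(-6*(-5)*(-26) + 34305) = √(30*(-26) + 34305) = √(-780 + 34305) = √33525 = 15*√149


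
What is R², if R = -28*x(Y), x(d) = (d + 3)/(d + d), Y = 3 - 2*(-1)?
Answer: 12544/25 ≈ 501.76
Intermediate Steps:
Y = 5 (Y = 3 + 2 = 5)
x(d) = (3 + d)/(2*d) (x(d) = (3 + d)/((2*d)) = (3 + d)*(1/(2*d)) = (3 + d)/(2*d))
R = -112/5 (R = -14*(3 + 5)/5 = -14*8/5 = -28*⅘ = -112/5 ≈ -22.400)
R² = (-112/5)² = 12544/25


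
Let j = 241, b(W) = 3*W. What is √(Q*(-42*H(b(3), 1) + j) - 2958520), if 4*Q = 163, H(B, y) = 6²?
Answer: 3*I*√1337917/2 ≈ 1735.0*I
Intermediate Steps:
H(B, y) = 36
Q = 163/4 (Q = (¼)*163 = 163/4 ≈ 40.750)
√(Q*(-42*H(b(3), 1) + j) - 2958520) = √(163*(-42*36 + 241)/4 - 2958520) = √(163*(-1512 + 241)/4 - 2958520) = √((163/4)*(-1271) - 2958520) = √(-207173/4 - 2958520) = √(-12041253/4) = 3*I*√1337917/2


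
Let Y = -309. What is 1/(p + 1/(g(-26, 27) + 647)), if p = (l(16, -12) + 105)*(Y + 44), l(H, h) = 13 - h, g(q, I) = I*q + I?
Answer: -28/964601 ≈ -2.9028e-5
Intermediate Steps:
g(q, I) = I + I*q
p = -34450 (p = ((13 - 1*(-12)) + 105)*(-309 + 44) = ((13 + 12) + 105)*(-265) = (25 + 105)*(-265) = 130*(-265) = -34450)
1/(p + 1/(g(-26, 27) + 647)) = 1/(-34450 + 1/(27*(1 - 26) + 647)) = 1/(-34450 + 1/(27*(-25) + 647)) = 1/(-34450 + 1/(-675 + 647)) = 1/(-34450 + 1/(-28)) = 1/(-34450 - 1/28) = 1/(-964601/28) = -28/964601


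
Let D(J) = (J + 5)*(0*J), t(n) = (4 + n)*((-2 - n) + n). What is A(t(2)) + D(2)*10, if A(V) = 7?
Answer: 7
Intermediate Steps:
t(n) = -8 - 2*n (t(n) = (4 + n)*(-2) = -8 - 2*n)
D(J) = 0 (D(J) = (5 + J)*0 = 0)
A(t(2)) + D(2)*10 = 7 + 0*10 = 7 + 0 = 7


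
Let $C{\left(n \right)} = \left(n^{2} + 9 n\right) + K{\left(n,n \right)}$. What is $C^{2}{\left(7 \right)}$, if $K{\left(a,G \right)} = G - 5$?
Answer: $12996$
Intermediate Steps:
$K{\left(a,G \right)} = -5 + G$
$C{\left(n \right)} = -5 + n^{2} + 10 n$ ($C{\left(n \right)} = \left(n^{2} + 9 n\right) + \left(-5 + n\right) = -5 + n^{2} + 10 n$)
$C^{2}{\left(7 \right)} = \left(-5 + 7^{2} + 10 \cdot 7\right)^{2} = \left(-5 + 49 + 70\right)^{2} = 114^{2} = 12996$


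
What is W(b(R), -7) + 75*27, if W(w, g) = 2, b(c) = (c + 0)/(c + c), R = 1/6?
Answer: 2027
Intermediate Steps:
R = 1/6 ≈ 0.16667
b(c) = 1/2 (b(c) = c/((2*c)) = c*(1/(2*c)) = 1/2)
W(b(R), -7) + 75*27 = 2 + 75*27 = 2 + 2025 = 2027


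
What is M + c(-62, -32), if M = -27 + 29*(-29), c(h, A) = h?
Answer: -930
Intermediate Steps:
M = -868 (M = -27 - 841 = -868)
M + c(-62, -32) = -868 - 62 = -930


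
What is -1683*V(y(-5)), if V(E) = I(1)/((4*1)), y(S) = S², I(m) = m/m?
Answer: -1683/4 ≈ -420.75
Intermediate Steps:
I(m) = 1
V(E) = ¼ (V(E) = 1/(4*1) = 1/4 = 1*(¼) = ¼)
-1683*V(y(-5)) = -1683*¼ = -1683/4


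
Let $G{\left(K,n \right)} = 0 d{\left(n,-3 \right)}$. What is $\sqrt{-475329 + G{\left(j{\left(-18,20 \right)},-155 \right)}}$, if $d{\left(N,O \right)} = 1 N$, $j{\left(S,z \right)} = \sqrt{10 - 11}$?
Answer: $i \sqrt{475329} \approx 689.44 i$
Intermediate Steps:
$j{\left(S,z \right)} = i$ ($j{\left(S,z \right)} = \sqrt{-1} = i$)
$d{\left(N,O \right)} = N$
$G{\left(K,n \right)} = 0$ ($G{\left(K,n \right)} = 0 n = 0$)
$\sqrt{-475329 + G{\left(j{\left(-18,20 \right)},-155 \right)}} = \sqrt{-475329 + 0} = \sqrt{-475329} = i \sqrt{475329}$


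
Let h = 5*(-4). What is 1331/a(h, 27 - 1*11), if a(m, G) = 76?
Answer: 1331/76 ≈ 17.513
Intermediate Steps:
h = -20
1331/a(h, 27 - 1*11) = 1331/76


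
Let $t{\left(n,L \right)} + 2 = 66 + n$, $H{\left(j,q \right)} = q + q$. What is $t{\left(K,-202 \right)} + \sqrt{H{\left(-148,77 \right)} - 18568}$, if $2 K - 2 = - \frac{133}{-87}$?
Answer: $\frac{11443}{174} + 3 i \sqrt{2046} \approx 65.764 + 135.7 i$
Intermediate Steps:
$H{\left(j,q \right)} = 2 q$
$K = \frac{307}{174}$ ($K = 1 + \frac{\left(-133\right) \frac{1}{-87}}{2} = 1 + \frac{\left(-133\right) \left(- \frac{1}{87}\right)}{2} = 1 + \frac{1}{2} \cdot \frac{133}{87} = 1 + \frac{133}{174} = \frac{307}{174} \approx 1.7644$)
$t{\left(n,L \right)} = 64 + n$ ($t{\left(n,L \right)} = -2 + \left(66 + n\right) = 64 + n$)
$t{\left(K,-202 \right)} + \sqrt{H{\left(-148,77 \right)} - 18568} = \left(64 + \frac{307}{174}\right) + \sqrt{2 \cdot 77 - 18568} = \frac{11443}{174} + \sqrt{154 - 18568} = \frac{11443}{174} + \sqrt{-18414} = \frac{11443}{174} + 3 i \sqrt{2046}$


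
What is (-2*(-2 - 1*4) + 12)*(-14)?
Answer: -336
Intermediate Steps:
(-2*(-2 - 1*4) + 12)*(-14) = (-2*(-2 - 4) + 12)*(-14) = (-2*(-6) + 12)*(-14) = (12 + 12)*(-14) = 24*(-14) = -336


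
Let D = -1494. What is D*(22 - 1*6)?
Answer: -23904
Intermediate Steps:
D*(22 - 1*6) = -1494*(22 - 1*6) = -1494*(22 - 6) = -1494*16 = -23904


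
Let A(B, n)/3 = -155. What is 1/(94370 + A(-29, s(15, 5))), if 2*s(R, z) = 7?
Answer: 1/93905 ≈ 1.0649e-5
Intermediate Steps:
s(R, z) = 7/2 (s(R, z) = (1/2)*7 = 7/2)
A(B, n) = -465 (A(B, n) = 3*(-155) = -465)
1/(94370 + A(-29, s(15, 5))) = 1/(94370 - 465) = 1/93905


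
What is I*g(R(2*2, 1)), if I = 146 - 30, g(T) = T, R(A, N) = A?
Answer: 464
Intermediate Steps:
I = 116
I*g(R(2*2, 1)) = 116*(2*2) = 116*4 = 464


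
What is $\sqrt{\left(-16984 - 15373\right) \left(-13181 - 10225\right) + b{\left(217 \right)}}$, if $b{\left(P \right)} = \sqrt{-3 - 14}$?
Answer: $\sqrt{757347942 + i \sqrt{17}} \approx 27520.0 + 6.0 \cdot 10^{-5} i$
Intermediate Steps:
$b{\left(P \right)} = i \sqrt{17}$ ($b{\left(P \right)} = \sqrt{-17} = i \sqrt{17}$)
$\sqrt{\left(-16984 - 15373\right) \left(-13181 - 10225\right) + b{\left(217 \right)}} = \sqrt{\left(-16984 - 15373\right) \left(-13181 - 10225\right) + i \sqrt{17}} = \sqrt{\left(-32357\right) \left(-23406\right) + i \sqrt{17}} = \sqrt{757347942 + i \sqrt{17}}$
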